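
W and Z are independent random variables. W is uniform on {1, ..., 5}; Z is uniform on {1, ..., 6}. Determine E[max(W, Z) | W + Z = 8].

5

Outcomes with W + Z = 8: (2,6), (3,5), (4,4), (5,3), each with probability 1/30.
E[max(W, Z) | W + Z = 8] = (6 + 5 + 4 + 5) / 4 = 5.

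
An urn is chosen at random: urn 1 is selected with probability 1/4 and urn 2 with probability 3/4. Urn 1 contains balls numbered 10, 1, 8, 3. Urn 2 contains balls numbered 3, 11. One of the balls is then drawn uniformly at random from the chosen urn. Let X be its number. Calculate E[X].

53/8

E[X | urn 1] = (10+1+8+3)/4 = 11/2.
E[X | urn 2] = (3+11)/2 = 7.
By the law of total expectation,
E[X] = (1/4)·(11/2) + (3/4)·(7) = 53/8.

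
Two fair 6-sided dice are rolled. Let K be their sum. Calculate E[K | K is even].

P(K is even) = 1/2.
Σ over the event: 2·1/36 + 4·1/12 + 6·5/36 + 8·5/36 + 10·1/12 + 12·1/36 = 7/2.
E[K | K is even] = (7/2) / (1/2) = 7.

7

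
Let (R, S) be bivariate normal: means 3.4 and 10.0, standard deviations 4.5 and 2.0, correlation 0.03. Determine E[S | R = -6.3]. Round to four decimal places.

9.8707

E[S | R=x] = μ_S + ρ(σ_S/σ_R)(x − μ_R) for jointly normal variables.
E[S | R=-6.3] = 10.0 + (0.03)·(2.0/4.5)·(-6.3 − (3.4)) = 10.0 + (0.013333)·(-9.7) = 9.8707.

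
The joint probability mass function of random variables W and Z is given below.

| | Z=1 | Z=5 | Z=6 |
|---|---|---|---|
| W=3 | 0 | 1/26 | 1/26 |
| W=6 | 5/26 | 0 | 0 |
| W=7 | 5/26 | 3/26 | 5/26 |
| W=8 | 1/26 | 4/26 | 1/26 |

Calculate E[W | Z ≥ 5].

P(Z ≥ 5) = 15/26.
Σ W·P over the event = 3·(1/26) + 3·(1/26) + 7·(3/26) + 7·(5/26) + 8·(4/26) + 8·(1/26) = 51/13.
E[W | Z ≥ 5] = (51/13) / (15/26) = 34/5.

34/5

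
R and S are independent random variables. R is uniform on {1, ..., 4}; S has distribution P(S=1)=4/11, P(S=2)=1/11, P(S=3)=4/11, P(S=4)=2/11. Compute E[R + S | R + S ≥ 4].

P(R + S ≥ 4) = 35/44.
Summing (R+S)·P(x,y) over outcomes with R + S ≥ 4 gives 191/44.
E[R + S | R + S ≥ 4] = (191/44) / (35/44) = 191/35.

191/35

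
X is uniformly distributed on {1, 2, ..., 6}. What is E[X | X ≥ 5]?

11/2

Given X ≥ 5, X is equally likely to be any of {5, 6}.
E[X | X ≥ 5] = (5 + 6) / 2 = 11/2.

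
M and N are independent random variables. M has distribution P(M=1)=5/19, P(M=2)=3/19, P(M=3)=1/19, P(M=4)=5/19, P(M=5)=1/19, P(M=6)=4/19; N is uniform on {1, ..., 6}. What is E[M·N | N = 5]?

315/19

P(N = 5) = 1/6.
Summing MN·P(x,y) over outcomes with N = 5 gives 105/38.
E[M·N | N = 5] = (105/38) / (1/6) = 315/19.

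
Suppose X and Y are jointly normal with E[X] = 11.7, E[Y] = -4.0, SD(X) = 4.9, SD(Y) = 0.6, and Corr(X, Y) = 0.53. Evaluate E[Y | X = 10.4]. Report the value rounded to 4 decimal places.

The regression of Y on X has slope ρ·σ_Y/σ_X and passes through (μ_X, μ_Y).
E[Y | X=10.4] = -4.0 + (0.53)·(0.6/4.9)·(10.4 − (11.7)) = -4.0 + (0.064898)·(-1.3) = -4.0844.

-4.0844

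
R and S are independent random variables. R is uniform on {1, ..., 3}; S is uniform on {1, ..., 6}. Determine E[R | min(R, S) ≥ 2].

Outcomes with min(R, S) ≥ 2: (2,2), (2,3), (2,4), (2,5), (2,6), (3,2), (3,3), (3,4), (3,5), (3,6), each with probability 1/18.
E[R | min(R, S) ≥ 2] = (2 + 2 + 2 + 2 + 2 + 3 + 3 + 3 + 3 + 3) / 10 = 5/2.

5/2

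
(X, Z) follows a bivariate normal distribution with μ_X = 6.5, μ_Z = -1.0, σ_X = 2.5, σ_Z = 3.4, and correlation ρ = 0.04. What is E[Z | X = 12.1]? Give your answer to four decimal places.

For a bivariate normal, E[Z | X=x] = μ_Z + ρ·(σ_Z/σ_X)·(x − μ_X).
E[Z | X=12.1] = -1.0 + (0.04)·(3.4/2.5)·(12.1 − (6.5)) = -1.0 + (0.0544)·(5.6) = -0.6954.

-0.6954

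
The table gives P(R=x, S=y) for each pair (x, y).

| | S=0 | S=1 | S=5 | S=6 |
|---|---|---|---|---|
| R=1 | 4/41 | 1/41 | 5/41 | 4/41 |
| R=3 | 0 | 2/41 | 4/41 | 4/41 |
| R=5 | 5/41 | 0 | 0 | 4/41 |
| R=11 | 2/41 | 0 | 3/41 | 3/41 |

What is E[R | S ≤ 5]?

P(S ≤ 5) = 26/41.
Σ R·P over the event = 1·(4/41) + 1·(1/41) + 1·(5/41) + 3·(2/41) + 3·(4/41) + 5·(5/41) + 11·(2/41) + 11·(3/41) = 108/41.
E[R | S ≤ 5] = (108/41) / (26/41) = 54/13.

54/13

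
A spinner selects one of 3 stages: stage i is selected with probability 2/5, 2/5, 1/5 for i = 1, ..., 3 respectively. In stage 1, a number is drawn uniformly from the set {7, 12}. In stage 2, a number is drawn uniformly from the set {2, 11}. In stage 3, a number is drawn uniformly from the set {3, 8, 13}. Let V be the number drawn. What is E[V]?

8

E[V | stage 1] = (7+12)/2 = 19/2.
E[V | stage 2] = (2+11)/2 = 13/2.
E[V | stage 3] = (3+8+13)/3 = 8.
E[V] = (2/5)·(19/2) + (2/5)·(13/2) + (1/5)·(8) = 8.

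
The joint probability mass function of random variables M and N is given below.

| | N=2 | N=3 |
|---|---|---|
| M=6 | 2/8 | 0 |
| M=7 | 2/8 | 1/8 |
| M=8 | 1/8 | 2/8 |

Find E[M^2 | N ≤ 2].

234/5

P(N ≤ 2) = 5/8.
Summing M^2·P(M=x,N=y) over the conditioning event gives 117/4.
E[M^2 | N ≤ 2] = (117/4) / (5/8) = 234/5.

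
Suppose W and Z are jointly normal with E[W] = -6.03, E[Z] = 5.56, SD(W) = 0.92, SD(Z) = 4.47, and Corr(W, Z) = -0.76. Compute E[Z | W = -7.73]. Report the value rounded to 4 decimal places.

11.8374

E[Z | W=x] = μ_Z + ρ(σ_Z/σ_W)(x − μ_W) for jointly normal variables.
E[Z | W=-7.73] = 5.56 + (-0.76)·(4.47/0.92)·(-7.73 − (-6.03)) = 5.56 + (-3.6926)·(-1.7) = 11.8374.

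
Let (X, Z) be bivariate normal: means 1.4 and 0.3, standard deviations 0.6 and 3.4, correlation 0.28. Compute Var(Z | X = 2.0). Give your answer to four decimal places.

10.6537

Var(Z | X=x) = (1 − ρ²)·σ_Z².
Var(Z | X=2.0) = (3.4)²·(1 − (0.28)²) = 11.56·0.9216 = 10.6537.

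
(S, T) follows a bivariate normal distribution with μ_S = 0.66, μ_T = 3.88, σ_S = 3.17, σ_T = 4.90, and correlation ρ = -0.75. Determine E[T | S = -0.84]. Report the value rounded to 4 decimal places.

5.6190

E[T | S=x] = μ_T + ρ(σ_T/σ_S)(x − μ_S) for jointly normal variables.
E[T | S=-0.84] = 3.88 + (-0.75)·(4.90/3.17)·(-0.84 − (0.66)) = 3.88 + (-1.1593)·(-1.5) = 5.6190.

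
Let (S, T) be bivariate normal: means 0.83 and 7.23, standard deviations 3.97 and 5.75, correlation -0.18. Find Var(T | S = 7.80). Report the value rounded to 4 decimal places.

For a bivariate normal, Var(T | S=x) = σ_T²(1 − ρ²).
Var(T | S=7.80) = (5.75)²·(1 − (-0.18)²) = 33.0625·0.9676 = 31.9913.

31.9913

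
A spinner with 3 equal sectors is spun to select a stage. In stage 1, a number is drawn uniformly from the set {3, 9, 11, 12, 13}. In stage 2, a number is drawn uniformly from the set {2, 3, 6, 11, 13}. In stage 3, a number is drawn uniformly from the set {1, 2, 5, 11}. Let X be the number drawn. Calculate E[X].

427/60

E[X | stage 1] = (3+9+11+12+13)/5 = 48/5.
E[X | stage 2] = (2+3+6+11+13)/5 = 7.
E[X | stage 3] = (1+2+5+11)/4 = 19/4.
By the law of total expectation,
E[X] = (1/3)·(48/5) + (1/3)·(7) + (1/3)·(19/4) = 427/60.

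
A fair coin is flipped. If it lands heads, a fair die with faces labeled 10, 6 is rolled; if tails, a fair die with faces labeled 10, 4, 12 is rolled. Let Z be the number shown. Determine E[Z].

25/3

E[Z | heads] = (10+6)/2 = 8.
E[Z | tails] = (10+4+12)/3 = 26/3.
By the law of total expectation,
E[Z] = (1/2)·(8) + (1/2)·(26/3) = 25/3.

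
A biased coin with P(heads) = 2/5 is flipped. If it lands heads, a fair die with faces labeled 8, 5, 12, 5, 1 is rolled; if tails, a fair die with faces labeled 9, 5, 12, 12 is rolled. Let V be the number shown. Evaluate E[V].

409/50

E[V | heads] = (8+5+12+5+1)/5 = 31/5.
E[V | tails] = (9+5+12+12)/4 = 19/2.
E[V] = (2/5)·(31/5) + (3/5)·(19/2) = 409/50.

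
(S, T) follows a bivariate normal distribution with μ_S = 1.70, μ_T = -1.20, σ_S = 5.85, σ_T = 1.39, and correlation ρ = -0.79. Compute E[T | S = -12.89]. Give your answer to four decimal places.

E[T | S=x] = μ_T + ρ(σ_T/σ_S)(x − μ_S) for jointly normal variables.
E[T | S=-12.89] = -1.20 + (-0.79)·(1.39/5.85)·(-12.89 − (1.70)) = -1.20 + (-0.18771)·(-14.59) = 1.5387.

1.5387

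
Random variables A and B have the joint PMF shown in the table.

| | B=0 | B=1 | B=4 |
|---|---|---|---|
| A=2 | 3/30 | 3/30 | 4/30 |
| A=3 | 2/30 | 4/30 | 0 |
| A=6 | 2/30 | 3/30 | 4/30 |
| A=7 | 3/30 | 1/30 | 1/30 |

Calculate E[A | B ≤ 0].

9/2

P(B ≤ 0) = 1/3.
Σ A·P over the event = 2·(3/30) + 3·(2/30) + 6·(2/30) + 7·(3/30) = 3/2.
E[A | B ≤ 0] = (3/2) / (1/3) = 9/2.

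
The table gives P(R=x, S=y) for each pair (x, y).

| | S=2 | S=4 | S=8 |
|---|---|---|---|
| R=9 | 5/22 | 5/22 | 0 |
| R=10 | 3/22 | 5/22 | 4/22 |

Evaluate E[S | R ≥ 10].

P(R ≥ 10) = 6/11.
Σ S·P over the event = 2·(3/22) + 4·(5/22) + 8·(4/22) = 29/11.
E[S | R ≥ 10] = (29/11) / (6/11) = 29/6.

29/6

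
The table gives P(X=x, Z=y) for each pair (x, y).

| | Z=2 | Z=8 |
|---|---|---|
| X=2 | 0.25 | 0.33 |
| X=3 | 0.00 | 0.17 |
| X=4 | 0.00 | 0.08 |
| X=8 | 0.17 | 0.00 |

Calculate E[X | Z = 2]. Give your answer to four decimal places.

P(Z = 2) = 0.42.
Summing X·P(X=x,Z=y) over the conditioning event gives 1.86.
E[X | Z = 2] = (1.86) / (0.42) = 4.4286.

4.4286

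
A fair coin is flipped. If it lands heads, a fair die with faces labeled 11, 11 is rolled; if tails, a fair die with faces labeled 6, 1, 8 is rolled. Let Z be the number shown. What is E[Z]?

E[Z | heads] = (11+11)/2 = 11.
E[Z | tails] = (6+1+8)/3 = 5.
By the law of total expectation,
E[Z] = (1/2)·(11) + (1/2)·(5) = 8.

8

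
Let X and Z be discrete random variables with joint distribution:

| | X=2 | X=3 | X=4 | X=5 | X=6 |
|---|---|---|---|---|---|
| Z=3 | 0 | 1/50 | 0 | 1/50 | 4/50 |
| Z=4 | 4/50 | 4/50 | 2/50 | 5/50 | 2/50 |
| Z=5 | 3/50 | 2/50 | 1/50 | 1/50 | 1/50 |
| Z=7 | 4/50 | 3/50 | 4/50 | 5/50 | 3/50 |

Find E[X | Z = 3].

16/3

P(Z = 3) = 3/25.
Σ X·P over the event = 3·(1/50) + 5·(1/50) + 6·(4/50) = 16/25.
E[X | Z = 3] = (16/25) / (3/25) = 16/3.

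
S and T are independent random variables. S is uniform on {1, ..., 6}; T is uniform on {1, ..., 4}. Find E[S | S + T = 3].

3/2

P(S + T = 3) = 1/12.
Summing S·P(x,y) over outcomes with S + T = 3 gives 1/8.
E[S | S + T = 3] = (1/8) / (1/12) = 3/2.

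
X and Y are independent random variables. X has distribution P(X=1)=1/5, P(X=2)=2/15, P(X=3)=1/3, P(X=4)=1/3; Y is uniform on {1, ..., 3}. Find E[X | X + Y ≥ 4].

116/37

P(X + Y ≥ 4) = 37/45.
Summing X·P(x,y) over outcomes with X + Y ≥ 4 gives 116/45.
E[X | X + Y ≥ 4] = (116/45) / (37/45) = 116/37.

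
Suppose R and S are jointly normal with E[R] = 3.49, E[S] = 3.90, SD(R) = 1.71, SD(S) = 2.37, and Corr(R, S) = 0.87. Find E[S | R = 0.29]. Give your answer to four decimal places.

0.0415

For a bivariate normal, E[S | R=x] = μ_S + ρ·(σ_S/σ_R)·(x − μ_R).
E[S | R=0.29] = 3.90 + (0.87)·(2.37/1.71)·(0.29 − (3.49)) = 3.90 + (1.20579)·(-3.2) = 0.0415.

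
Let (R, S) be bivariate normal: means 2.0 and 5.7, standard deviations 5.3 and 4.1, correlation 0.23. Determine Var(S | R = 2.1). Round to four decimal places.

The conditional variance in a bivariate normal is σ_S²(1 − ρ²), independent of x.
Var(S | R=2.1) = (4.1)²·(1 − (0.23)²) = 16.81·0.9471 = 15.9208.

15.9208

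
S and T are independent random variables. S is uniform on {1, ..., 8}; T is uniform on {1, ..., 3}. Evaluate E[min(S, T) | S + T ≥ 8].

20/9

Outcomes with S + T ≥ 8: (5,3), (6,2), (6,3), (7,1), (7,2), (7,3), (8,1), (8,2), (8,3), each with probability 1/24.
E[min(S, T) | S + T ≥ 8] = (3 + 2 + 3 + 1 + 2 + 3 + 1 + 2 + 3) / 9 = 20/9.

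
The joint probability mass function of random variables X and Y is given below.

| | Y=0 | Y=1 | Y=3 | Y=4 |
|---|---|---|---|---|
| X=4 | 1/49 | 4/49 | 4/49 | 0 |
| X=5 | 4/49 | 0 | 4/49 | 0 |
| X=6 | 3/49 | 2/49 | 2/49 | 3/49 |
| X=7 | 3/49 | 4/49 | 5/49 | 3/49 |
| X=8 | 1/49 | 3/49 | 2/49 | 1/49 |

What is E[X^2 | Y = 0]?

145/4

P(Y = 0) = 12/49.
Summing X^2·P(X=x,Y=y) over the conditioning event gives 435/49.
E[X^2 | Y = 0] = (435/49) / (12/49) = 145/4.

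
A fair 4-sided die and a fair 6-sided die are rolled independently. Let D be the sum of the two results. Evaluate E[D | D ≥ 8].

26/3

P(D ≥ 8) = 1/4.
Σ over the event: 8·1/8 + 9·1/12 + 10·1/24 = 13/6.
E[D | D ≥ 8] = (13/6) / (1/4) = 26/3.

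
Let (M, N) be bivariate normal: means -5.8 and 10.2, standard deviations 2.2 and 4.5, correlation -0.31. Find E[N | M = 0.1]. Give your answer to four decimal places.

6.4589

E[N | M=x] = μ_N + ρ(σ_N/σ_M)(x − μ_M) for jointly normal variables.
E[N | M=0.1] = 10.2 + (-0.31)·(4.5/2.2)·(0.1 − (-5.8)) = 10.2 + (-0.63409)·(5.9) = 6.4589.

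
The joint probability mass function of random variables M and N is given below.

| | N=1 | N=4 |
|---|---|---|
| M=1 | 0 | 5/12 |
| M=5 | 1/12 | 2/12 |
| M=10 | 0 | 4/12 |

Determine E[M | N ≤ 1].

5

P(N ≤ 1) = 1/12.
Summing M·P(M=x,N=y) over the conditioning event gives 5/12.
E[M | N ≤ 1] = (5/12) / (1/12) = 5.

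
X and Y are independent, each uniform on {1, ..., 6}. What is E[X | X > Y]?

14/3

P(X > Y) = 5/12.
Summing X·P(x,y) over outcomes with X > Y gives 35/18.
E[X | X > Y] = (35/18) / (5/12) = 14/3.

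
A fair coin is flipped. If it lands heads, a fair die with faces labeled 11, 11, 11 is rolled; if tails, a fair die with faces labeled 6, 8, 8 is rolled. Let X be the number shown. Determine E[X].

E[X | heads] = (11+11+11)/3 = 11.
E[X | tails] = (6+8+8)/3 = 22/3.
By the law of total expectation,
E[X] = (1/2)·(11) + (1/2)·(22/3) = 55/6.

55/6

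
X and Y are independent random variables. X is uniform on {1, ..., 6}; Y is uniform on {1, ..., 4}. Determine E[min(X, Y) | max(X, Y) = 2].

4/3

Outcomes with max(X, Y) = 2: (1,2), (2,1), (2,2), each with probability 1/24.
E[min(X, Y) | max(X, Y) = 2] = (1 + 1 + 2) / 3 = 4/3.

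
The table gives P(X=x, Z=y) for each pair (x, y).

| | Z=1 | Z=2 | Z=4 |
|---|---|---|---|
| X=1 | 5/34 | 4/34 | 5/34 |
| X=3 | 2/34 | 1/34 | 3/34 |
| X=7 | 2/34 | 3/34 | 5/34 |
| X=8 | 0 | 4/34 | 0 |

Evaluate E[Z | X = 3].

8/3

P(X = 3) = 3/17.
Σ Z·P over the event = 1·(2/34) + 2·(1/34) + 4·(3/34) = 8/17.
E[Z | X = 3] = (8/17) / (3/17) = 8/3.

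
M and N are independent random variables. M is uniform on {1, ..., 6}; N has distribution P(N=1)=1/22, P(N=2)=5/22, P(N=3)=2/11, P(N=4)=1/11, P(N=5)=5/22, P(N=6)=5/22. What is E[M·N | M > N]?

P(M > N) = 23/66.
Summing MN·P(x,y) over outcomes with M > N gives 103/22.
E[M·N | M > N] = (103/22) / (23/66) = 309/23.

309/23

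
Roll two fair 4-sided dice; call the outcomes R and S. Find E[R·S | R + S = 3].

2

Outcomes with R + S = 3: (1,2), (2,1), each with probability 1/16.
E[R·S | R + S = 3] = (2 + 2) / 2 = 2.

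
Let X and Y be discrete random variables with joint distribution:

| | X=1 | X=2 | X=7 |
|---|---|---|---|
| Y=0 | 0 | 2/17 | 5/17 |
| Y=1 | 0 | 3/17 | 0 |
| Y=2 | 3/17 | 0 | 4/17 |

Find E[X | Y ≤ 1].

P(Y ≤ 1) = 10/17.
Σ X·P over the event = 2·(2/17) + 2·(3/17) + 7·(5/17) = 45/17.
E[X | Y ≤ 1] = (45/17) / (10/17) = 9/2.

9/2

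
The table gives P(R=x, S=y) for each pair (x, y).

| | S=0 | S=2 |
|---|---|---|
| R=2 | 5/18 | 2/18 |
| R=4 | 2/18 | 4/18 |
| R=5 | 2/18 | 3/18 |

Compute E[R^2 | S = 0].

P(S = 0) = 1/2.
Σ R^2·P over the event = 4·(5/18) + 16·(2/18) + 25·(2/18) = 17/3.
E[R^2 | S = 0] = (17/3) / (1/2) = 34/3.

34/3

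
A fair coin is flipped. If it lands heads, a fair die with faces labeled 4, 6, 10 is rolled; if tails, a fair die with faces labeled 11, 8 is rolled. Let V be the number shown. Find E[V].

E[V | heads] = (4+6+10)/3 = 20/3.
E[V | tails] = (11+8)/2 = 19/2.
E[V] = (1/2)·(20/3) + (1/2)·(19/2) = 97/12.

97/12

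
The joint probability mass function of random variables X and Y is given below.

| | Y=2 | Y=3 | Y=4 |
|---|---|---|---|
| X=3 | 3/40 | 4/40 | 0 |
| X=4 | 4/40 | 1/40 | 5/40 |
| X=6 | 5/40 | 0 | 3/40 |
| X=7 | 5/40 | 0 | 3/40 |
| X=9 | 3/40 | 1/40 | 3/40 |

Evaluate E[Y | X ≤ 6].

P(X ≤ 6) = 5/8.
Σ Y·P over the event = 2·(3/40) + 3·(4/40) + 2·(4/40) + 3·(1/40) + 4·(5/40) + 2·(5/40) + 4·(3/40) = 71/40.
E[Y | X ≤ 6] = (71/40) / (5/8) = 71/25.

71/25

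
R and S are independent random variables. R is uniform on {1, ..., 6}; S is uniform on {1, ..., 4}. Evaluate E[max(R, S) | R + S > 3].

89/21

P(R + S > 3) = 7/8.
Summing max(R,S)·P(x,y) over outcomes with R + S > 3 gives 89/24.
E[max(R, S) | R + S > 3] = (89/24) / (7/8) = 89/21.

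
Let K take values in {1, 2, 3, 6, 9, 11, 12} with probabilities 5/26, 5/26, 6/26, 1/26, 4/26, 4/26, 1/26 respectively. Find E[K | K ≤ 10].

25/7

P(K ≤ 10) = 21/26.
Σ over the event: 1·5/26 + 2·5/26 + 3·3/13 + 6·1/26 + 9·2/13 = 75/26.
E[K | K ≤ 10] = (75/26) / (21/26) = 25/7.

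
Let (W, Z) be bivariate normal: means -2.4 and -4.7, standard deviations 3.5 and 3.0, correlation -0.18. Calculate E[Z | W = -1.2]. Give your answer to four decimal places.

-4.8851

E[Z | W=x] = μ_Z + ρ(σ_Z/σ_W)(x − μ_W) for jointly normal variables.
E[Z | W=-1.2] = -4.7 + (-0.18)·(3.0/3.5)·(-1.2 − (-2.4)) = -4.7 + (-0.15429)·(1.2) = -4.8851.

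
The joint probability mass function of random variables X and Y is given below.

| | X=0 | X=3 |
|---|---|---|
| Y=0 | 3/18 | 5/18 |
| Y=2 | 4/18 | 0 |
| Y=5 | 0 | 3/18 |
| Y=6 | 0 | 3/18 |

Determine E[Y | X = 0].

8/7

P(X = 0) = 7/18.
Summing Y·P(X=x,Y=y) over the conditioning event gives 4/9.
E[Y | X = 0] = (4/9) / (7/18) = 8/7.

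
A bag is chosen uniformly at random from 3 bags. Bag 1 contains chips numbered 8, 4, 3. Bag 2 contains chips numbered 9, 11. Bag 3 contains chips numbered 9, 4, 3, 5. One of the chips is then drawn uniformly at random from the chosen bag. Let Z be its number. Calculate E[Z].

27/4

E[Z | bag 1] = (8+4+3)/3 = 5.
E[Z | bag 2] = (9+11)/2 = 10.
E[Z | bag 3] = (9+4+3+5)/4 = 21/4.
E[Z] = (1/3)·(5) + (1/3)·(10) + (1/3)·(21/4) = 27/4.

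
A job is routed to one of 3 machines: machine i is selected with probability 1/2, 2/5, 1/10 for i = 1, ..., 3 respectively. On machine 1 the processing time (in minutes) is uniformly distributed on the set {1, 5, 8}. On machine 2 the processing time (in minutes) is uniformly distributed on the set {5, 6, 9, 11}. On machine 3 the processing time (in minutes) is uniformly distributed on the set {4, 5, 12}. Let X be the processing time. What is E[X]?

E[X | machine 1] = (1+5+8)/3 = 14/3.
E[X | machine 2] = (5+6+9+11)/4 = 31/4.
E[X | machine 3] = (4+5+12)/3 = 7.
By the law of total expectation,
E[X] = (1/2)·(14/3) + (2/5)·(31/4) + (1/10)·(7) = 92/15.

92/15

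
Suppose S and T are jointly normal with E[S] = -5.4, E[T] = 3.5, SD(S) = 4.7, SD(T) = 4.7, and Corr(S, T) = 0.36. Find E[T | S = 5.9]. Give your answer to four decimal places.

The regression of T on S has slope ρ·σ_T/σ_S and passes through (μ_S, μ_T).
E[T | S=5.9] = 3.5 + (0.36)·(4.7/4.7)·(5.9 − (-5.4)) = 3.5 + (0.36)·(11.3) = 7.5680.

7.5680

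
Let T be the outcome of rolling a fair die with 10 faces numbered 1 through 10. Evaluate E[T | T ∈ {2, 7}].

P(T ∈ {2, 7}) = 1/5.
Σ over the event: 2·1/10 + 7·1/10 = 9/10.
E[T | T ∈ {2, 7}] = (9/10) / (1/5) = 9/2.

9/2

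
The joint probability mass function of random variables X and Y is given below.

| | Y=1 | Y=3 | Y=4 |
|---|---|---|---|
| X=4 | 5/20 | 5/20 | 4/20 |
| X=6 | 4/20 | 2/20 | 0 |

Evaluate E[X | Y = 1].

44/9

P(Y = 1) = 9/20.
Σ X·P over the event = 4·(5/20) + 6·(4/20) = 11/5.
E[X | Y = 1] = (11/5) / (9/20) = 44/9.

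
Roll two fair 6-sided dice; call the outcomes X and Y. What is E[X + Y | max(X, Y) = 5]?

Outcomes with max(X, Y) = 5: (1,5), (2,5), (3,5), (4,5), (5,1), (5,2), (5,3), (5,4), (5,5), each with probability 1/36.
E[X + Y | max(X, Y) = 5] = (6 + 7 + 8 + 9 + 6 + 7 + 8 + 9 + 10) / 9 = 70/9.

70/9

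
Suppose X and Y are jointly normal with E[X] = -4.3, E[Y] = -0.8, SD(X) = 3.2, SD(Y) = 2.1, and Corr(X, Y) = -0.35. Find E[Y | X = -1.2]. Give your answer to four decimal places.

-1.5120

For a bivariate normal, E[Y | X=x] = μ_Y + ρ·(σ_Y/σ_X)·(x − μ_X).
E[Y | X=-1.2] = -0.8 + (-0.35)·(2.1/3.2)·(-1.2 − (-4.3)) = -0.8 + (-0.22969)·(3.1) = -1.5120.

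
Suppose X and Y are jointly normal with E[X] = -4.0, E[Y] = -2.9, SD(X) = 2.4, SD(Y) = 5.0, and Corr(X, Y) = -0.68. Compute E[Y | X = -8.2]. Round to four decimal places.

3.0500

The regression of Y on X has slope ρ·σ_Y/σ_X and passes through (μ_X, μ_Y).
E[Y | X=-8.2] = -2.9 + (-0.68)·(5.0/2.4)·(-8.2 − (-4.0)) = -2.9 + (-1.41667)·(-4.2) = 3.0500.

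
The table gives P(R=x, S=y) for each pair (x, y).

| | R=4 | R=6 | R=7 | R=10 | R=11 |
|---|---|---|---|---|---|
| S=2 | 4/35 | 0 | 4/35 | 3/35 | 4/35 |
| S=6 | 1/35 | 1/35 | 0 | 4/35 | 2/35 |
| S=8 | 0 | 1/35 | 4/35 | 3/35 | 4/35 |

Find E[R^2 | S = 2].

348/5

P(S = 2) = 3/7.
Σ R^2·P over the event = 16·(4/35) + 49·(4/35) + 100·(3/35) + 121·(4/35) = 1044/35.
E[R^2 | S = 2] = (1044/35) / (3/7) = 348/5.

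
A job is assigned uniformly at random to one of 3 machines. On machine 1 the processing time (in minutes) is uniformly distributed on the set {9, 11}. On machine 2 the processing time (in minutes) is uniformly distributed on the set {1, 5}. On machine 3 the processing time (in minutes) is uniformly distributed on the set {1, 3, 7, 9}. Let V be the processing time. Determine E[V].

6

E[V | machine 1] = (9+11)/2 = 10.
E[V | machine 2] = (1+5)/2 = 3.
E[V | machine 3] = (1+3+7+9)/4 = 5.
By the law of total expectation,
E[V] = (1/3)·(10) + (1/3)·(3) + (1/3)·(5) = 6.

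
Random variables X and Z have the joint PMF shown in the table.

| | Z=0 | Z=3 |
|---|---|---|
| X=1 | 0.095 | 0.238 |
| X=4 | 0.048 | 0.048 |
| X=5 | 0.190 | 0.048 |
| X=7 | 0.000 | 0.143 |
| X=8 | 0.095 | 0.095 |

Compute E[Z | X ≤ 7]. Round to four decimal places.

P(X ≤ 7) = 0.810.
Σ Z·P over the event = 0·(0.095) + 3·(0.238) + 0·(0.048) + 3·(0.048) + 0·(0.190) + 3·(0.048) + 3·(0.143) = 1.431.
E[Z | X ≤ 7] = (1.431) / (0.810) = 1.7667.

1.7667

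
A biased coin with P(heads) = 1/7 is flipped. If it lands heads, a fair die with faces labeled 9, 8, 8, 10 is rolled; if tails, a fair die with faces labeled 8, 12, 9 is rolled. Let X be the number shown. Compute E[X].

267/28

E[X | heads] = (9+8+8+10)/4 = 35/4.
E[X | tails] = (8+12+9)/3 = 29/3.
E[X] = (1/7)·(35/4) + (6/7)·(29/3) = 267/28.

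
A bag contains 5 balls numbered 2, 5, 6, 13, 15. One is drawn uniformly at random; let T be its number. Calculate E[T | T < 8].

P(T < 8) = 3/5.
Σ over the event: 2·1/5 + 5·1/5 + 6·1/5 = 13/5.
E[T | T < 8] = (13/5) / (3/5) = 13/3.

13/3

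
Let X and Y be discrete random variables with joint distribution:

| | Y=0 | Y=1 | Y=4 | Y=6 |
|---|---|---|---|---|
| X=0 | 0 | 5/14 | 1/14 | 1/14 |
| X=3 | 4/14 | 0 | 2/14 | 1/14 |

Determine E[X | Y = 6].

P(Y = 6) = 1/7.
Σ X·P over the event = 0·(1/14) + 3·(1/14) = 3/14.
E[X | Y = 6] = (3/14) / (1/7) = 3/2.

3/2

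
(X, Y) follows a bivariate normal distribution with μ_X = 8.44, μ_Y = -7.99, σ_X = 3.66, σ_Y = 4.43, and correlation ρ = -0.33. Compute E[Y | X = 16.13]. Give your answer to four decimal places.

-11.0616

E[Y | X=x] = μ_Y + ρ(σ_Y/σ_X)(x − μ_X) for jointly normal variables.
E[Y | X=16.13] = -7.99 + (-0.33)·(4.43/3.66)·(16.13 − (8.44)) = -7.99 + (-0.39943)·(7.69) = -11.0616.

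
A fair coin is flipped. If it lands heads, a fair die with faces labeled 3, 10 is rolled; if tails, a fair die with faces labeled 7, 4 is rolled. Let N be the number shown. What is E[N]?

6

E[N | heads] = (3+10)/2 = 13/2.
E[N | tails] = (7+4)/2 = 11/2.
By the law of total expectation,
E[N] = (1/2)·(13/2) + (1/2)·(11/2) = 6.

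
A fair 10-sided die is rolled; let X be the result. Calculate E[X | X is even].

Given X is even, X is equally likely to be any of {2, 4, 6, 8, 10}.
E[X | X is even] = (2 + 4 + 6 + 8 + 10) / 5 = 6.

6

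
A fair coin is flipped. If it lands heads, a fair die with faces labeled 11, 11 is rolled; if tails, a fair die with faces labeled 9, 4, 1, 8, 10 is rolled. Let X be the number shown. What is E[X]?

E[X | heads] = (11+11)/2 = 11.
E[X | tails] = (9+4+1+8+10)/5 = 32/5.
By the law of total expectation,
E[X] = (1/2)·(11) + (1/2)·(32/5) = 87/10.

87/10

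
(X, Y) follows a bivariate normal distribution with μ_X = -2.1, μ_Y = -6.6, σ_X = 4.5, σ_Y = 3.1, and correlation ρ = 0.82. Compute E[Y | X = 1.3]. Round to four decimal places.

E[Y | X=x] = μ_Y + ρ(σ_Y/σ_X)(x − μ_X) for jointly normal variables.
E[Y | X=1.3] = -6.6 + (0.82)·(3.1/4.5)·(1.3 − (-2.1)) = -6.6 + (0.56489)·(3.4) = -4.6794.

-4.6794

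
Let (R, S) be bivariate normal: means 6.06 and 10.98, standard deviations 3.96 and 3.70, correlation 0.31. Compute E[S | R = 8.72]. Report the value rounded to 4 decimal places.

E[S | R=x] = μ_S + ρ(σ_S/σ_R)(x − μ_R) for jointly normal variables.
E[S | R=8.72] = 10.98 + (0.31)·(3.70/3.96)·(8.72 − (6.06)) = 10.98 + (0.28965)·(2.66) = 11.7505.

11.7505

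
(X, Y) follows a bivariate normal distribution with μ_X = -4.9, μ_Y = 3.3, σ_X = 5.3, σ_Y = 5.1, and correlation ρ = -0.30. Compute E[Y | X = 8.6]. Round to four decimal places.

-0.5972

For a bivariate normal, E[Y | X=x] = μ_Y + ρ·(σ_Y/σ_X)·(x − μ_X).
E[Y | X=8.6] = 3.3 + (-0.30)·(5.1/5.3)·(8.6 − (-4.9)) = 3.3 + (-0.28868)·(13.5) = -0.5972.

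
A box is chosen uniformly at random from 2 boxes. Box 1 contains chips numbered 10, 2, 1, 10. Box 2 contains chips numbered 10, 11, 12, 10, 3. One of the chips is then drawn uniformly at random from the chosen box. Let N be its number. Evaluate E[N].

299/40

E[N | box 1] = (10+2+1+10)/4 = 23/4.
E[N | box 2] = (10+11+12+10+3)/5 = 46/5.
By the law of total expectation,
E[N] = (1/2)·(23/4) + (1/2)·(46/5) = 299/40.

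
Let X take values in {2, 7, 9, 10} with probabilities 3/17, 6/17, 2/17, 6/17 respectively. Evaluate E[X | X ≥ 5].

60/7

P(X ≥ 5) = 14/17.
Σ over the event: 7·6/17 + 9·2/17 + 10·6/17 = 120/17.
E[X | X ≥ 5] = (120/17) / (14/17) = 60/7.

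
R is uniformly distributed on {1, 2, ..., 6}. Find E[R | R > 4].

Given R > 4, R is equally likely to be any of {5, 6}.
E[R | R > 4] = (5 + 6) / 2 = 11/2.

11/2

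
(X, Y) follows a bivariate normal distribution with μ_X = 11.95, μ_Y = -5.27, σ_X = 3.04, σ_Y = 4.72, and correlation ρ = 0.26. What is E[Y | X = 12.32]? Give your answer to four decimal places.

The regression of Y on X has slope ρ·σ_Y/σ_X and passes through (μ_X, μ_Y).
E[Y | X=12.32] = -5.27 + (0.26)·(4.72/3.04)·(12.32 − (11.95)) = -5.27 + (0.40368)·(0.37) = -5.1206.

-5.1206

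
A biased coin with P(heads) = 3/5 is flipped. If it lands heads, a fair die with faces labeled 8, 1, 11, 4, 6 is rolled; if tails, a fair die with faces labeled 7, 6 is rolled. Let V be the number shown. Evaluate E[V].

E[V | heads] = (8+1+11+4+6)/5 = 6.
E[V | tails] = (7+6)/2 = 13/2.
E[V] = (3/5)·(6) + (2/5)·(13/2) = 31/5.

31/5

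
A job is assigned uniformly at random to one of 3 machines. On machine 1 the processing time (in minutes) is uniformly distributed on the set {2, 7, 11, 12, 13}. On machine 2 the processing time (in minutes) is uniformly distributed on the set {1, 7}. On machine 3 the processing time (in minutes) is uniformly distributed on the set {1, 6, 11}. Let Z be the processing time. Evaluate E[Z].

19/3

E[Z | machine 1] = (2+7+11+12+13)/5 = 9.
E[Z | machine 2] = (1+7)/2 = 4.
E[Z | machine 3] = (1+6+11)/3 = 6.
E[Z] = (1/3)·(9) + (1/3)·(4) + (1/3)·(6) = 19/3.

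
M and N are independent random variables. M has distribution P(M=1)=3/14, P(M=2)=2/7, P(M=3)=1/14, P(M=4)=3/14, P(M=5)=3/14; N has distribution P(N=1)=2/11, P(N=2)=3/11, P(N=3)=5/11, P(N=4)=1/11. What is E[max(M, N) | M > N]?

79/19

P(M > N) = 38/77.
Summing max(M,N)·P(x,y) over outcomes with M > N gives 158/77.
E[max(M, N) | M > N] = (158/77) / (38/77) = 79/19.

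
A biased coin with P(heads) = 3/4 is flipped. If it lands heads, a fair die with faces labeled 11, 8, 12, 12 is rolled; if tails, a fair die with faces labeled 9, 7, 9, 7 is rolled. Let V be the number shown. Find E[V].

E[V | heads] = (11+8+12+12)/4 = 43/4.
E[V | tails] = (9+7+9+7)/4 = 8.
E[V] = (3/4)·(43/4) + (1/4)·(8) = 161/16.

161/16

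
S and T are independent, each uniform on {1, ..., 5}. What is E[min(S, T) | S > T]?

Outcomes with S > T: (2,1), (3,1), (3,2), (4,1), (4,2), (4,3), (5,1), (5,2), (5,3), (5,4), each with probability 1/25.
E[min(S, T) | S > T] = (1 + 1 + 2 + 1 + 2 + 3 + 1 + 2 + 3 + 4) / 10 = 2.

2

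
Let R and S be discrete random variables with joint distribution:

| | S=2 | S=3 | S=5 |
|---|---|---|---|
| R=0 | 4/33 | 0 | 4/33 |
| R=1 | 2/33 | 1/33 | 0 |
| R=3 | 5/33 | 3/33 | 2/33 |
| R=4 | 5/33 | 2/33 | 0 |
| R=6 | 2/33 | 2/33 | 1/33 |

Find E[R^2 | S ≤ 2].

P(S ≤ 2) = 6/11.
Σ R^2·P over the event = 0·(4/33) + 1·(2/33) + 9·(5/33) + 16·(5/33) + 36·(2/33) = 199/33.
E[R^2 | S ≤ 2] = (199/33) / (6/11) = 199/18.

199/18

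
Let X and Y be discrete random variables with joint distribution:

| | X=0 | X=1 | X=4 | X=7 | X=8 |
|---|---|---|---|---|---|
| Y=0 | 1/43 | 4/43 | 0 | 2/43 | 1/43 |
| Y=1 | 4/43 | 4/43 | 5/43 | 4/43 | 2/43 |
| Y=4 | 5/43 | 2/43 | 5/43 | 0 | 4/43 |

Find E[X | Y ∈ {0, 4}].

P(Y ∈ {0, 4}) = 24/43.
Σ X·P over the event = 0·(1/43) + 0·(5/43) + 1·(4/43) + 1·(2/43) + 4·(5/43) + 7·(2/43) + 8·(1/43) + 8·(4/43) = 80/43.
E[X | Y ∈ {0, 4}] = (80/43) / (24/43) = 10/3.

10/3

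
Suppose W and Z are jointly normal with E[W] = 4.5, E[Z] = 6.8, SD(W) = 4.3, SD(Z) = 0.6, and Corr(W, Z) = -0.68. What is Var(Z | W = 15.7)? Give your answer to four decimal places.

0.1935

For a bivariate normal, Var(Z | W=x) = σ_Z²(1 − ρ²).
Var(Z | W=15.7) = (0.6)²·(1 − (-0.68)²) = 0.36·0.5376 = 0.1935.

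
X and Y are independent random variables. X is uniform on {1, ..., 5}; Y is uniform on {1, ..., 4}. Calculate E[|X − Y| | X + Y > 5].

8/5

P(X + Y > 5) = 1/2.
Summing |X−Y|·P(x,y) over outcomes with X + Y > 5 gives 4/5.
E[|X − Y| | X + Y > 5] = (4/5) / (1/2) = 8/5.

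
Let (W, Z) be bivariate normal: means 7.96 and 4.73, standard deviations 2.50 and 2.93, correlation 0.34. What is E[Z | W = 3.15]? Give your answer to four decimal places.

For a bivariate normal, E[Z | W=x] = μ_Z + ρ·(σ_Z/σ_W)·(x − μ_W).
E[Z | W=3.15] = 4.73 + (0.34)·(2.93/2.50)·(3.15 − (7.96)) = 4.73 + (0.39848)·(-4.81) = 2.8133.

2.8133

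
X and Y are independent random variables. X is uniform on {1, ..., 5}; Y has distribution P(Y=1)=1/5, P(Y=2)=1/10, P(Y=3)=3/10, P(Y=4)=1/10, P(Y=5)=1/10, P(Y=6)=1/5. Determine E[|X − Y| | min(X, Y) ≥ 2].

3/2

P(min(X, Y) ≥ 2) = 16/25.
Summing |X−Y|·P(x,y) over outcomes with min(X, Y) ≥ 2 gives 24/25.
E[|X − Y| | min(X, Y) ≥ 2] = (24/25) / (16/25) = 3/2.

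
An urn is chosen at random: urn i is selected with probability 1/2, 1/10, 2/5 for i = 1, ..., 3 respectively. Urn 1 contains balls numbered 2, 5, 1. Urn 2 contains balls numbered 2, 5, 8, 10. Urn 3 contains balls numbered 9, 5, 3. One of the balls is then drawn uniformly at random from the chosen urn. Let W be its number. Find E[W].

E[W | urn 1] = (2+5+1)/3 = 8/3.
E[W | urn 2] = (2+5+8+10)/4 = 25/4.
E[W | urn 3] = (9+5+3)/3 = 17/3.
By the law of total expectation,
E[W] = (1/2)·(8/3) + (1/10)·(25/4) + (2/5)·(17/3) = 169/40.

169/40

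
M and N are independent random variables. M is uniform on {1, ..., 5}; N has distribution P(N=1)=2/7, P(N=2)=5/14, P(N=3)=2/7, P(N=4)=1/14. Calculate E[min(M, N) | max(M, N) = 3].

P(max(M, N) = 3) = 3/10.
Summing min(M,N)·P(x,y) over outcomes with max(M, N) = 3 gives 19/35.
E[min(M, N) | max(M, N) = 3] = (19/35) / (3/10) = 38/21.

38/21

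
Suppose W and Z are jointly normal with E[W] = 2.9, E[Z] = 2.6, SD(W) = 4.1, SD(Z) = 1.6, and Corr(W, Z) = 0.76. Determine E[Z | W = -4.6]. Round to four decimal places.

0.3756

The regression of Z on W has slope ρ·σ_Z/σ_W and passes through (μ_W, μ_Z).
E[Z | W=-4.6] = 2.6 + (0.76)·(1.6/4.1)·(-4.6 − (2.9)) = 2.6 + (0.29659)·(-7.5) = 0.3756.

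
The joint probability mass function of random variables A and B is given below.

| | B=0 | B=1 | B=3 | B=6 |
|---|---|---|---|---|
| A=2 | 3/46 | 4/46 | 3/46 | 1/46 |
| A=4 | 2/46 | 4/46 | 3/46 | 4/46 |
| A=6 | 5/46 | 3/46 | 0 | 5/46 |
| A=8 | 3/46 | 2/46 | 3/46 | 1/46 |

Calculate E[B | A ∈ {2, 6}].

13/6

P(A ∈ {2, 6}) = 12/23.
Σ B·P over the event = 0·(3/46) + 1·(4/46) + 3·(3/46) + 6·(1/46) + 0·(5/46) + 1·(3/46) + 6·(5/46) = 26/23.
E[B | A ∈ {2, 6}] = (26/23) / (12/23) = 13/6.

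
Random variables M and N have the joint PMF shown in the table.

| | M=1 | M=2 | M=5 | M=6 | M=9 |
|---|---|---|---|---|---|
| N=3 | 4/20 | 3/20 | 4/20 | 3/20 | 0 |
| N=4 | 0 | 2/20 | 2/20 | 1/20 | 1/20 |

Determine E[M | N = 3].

24/7

P(N = 3) = 7/10.
Σ M·P over the event = 1·(4/20) + 2·(3/20) + 5·(4/20) + 6·(3/20) = 12/5.
E[M | N = 3] = (12/5) / (7/10) = 24/7.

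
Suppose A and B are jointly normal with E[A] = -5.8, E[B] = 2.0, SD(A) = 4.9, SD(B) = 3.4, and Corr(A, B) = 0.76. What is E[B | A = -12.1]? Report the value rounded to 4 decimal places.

-1.3223

For a bivariate normal, E[B | A=x] = μ_B + ρ·(σ_B/σ_A)·(x − μ_A).
E[B | A=-12.1] = 2.0 + (0.76)·(3.4/4.9)·(-12.1 − (-5.8)) = 2.0 + (0.52735)·(-6.3) = -1.3223.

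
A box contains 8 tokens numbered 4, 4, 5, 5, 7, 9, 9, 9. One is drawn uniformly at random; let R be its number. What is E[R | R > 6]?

P(R > 6) = 1/2.
Σ over the event: 7·1/8 + 9·3/8 = 17/4.
E[R | R > 6] = (17/4) / (1/2) = 17/2.

17/2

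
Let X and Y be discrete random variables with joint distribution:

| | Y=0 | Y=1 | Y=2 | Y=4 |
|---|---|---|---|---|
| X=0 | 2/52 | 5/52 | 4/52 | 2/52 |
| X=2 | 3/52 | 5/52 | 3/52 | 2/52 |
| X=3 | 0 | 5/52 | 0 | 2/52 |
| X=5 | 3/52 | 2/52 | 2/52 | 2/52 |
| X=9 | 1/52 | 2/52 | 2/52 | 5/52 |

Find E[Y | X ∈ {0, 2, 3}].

53/33

P(X ∈ {0, 2, 3}) = 33/52.
Summing Y·P(X=x,Y=y) over the conditioning event gives 53/52.
E[Y | X ∈ {0, 2, 3}] = (53/52) / (33/52) = 53/33.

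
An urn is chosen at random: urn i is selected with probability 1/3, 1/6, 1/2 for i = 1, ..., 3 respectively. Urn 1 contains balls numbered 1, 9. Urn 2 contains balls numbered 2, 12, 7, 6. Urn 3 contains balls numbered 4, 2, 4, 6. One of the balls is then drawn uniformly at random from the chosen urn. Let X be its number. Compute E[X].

E[X | urn 1] = (1+9)/2 = 5.
E[X | urn 2] = (2+12+7+6)/4 = 27/4.
E[X | urn 3] = (4+2+4+6)/4 = 4.
E[X] = (1/3)·(5) + (1/6)·(27/4) + (1/2)·(4) = 115/24.

115/24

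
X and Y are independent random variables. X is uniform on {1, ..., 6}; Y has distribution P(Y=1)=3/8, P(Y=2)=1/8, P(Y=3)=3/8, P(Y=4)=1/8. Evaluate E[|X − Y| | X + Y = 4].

12/7

P(X + Y = 4) = 7/48.
Summing |X−Y|·P(x,y) over outcomes with X + Y = 4 gives 1/4.
E[|X − Y| | X + Y = 4] = (1/4) / (7/48) = 12/7.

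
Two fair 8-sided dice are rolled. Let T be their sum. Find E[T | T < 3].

P(T < 3) = 1/64.
Σ over the event: 2·1/64 = 1/32.
E[T | T < 3] = (1/32) / (1/64) = 2.

2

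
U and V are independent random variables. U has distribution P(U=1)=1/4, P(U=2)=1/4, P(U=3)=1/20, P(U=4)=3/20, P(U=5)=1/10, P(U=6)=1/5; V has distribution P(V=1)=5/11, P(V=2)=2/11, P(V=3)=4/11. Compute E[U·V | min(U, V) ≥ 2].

472/45

P(min(U, V) ≥ 2) = 9/22.
Summing UV·P(x,y) over outcomes with min(U, V) ≥ 2 gives 236/55.
E[U·V | min(U, V) ≥ 2] = (236/55) / (9/22) = 472/45.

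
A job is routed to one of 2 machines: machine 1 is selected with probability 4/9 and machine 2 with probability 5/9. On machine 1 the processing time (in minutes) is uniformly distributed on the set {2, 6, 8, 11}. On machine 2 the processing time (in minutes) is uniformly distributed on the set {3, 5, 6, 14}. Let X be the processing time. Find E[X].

E[X | machine 1] = (2+6+8+11)/4 = 27/4.
E[X | machine 2] = (3+5+6+14)/4 = 7.
E[X] = (4/9)·(27/4) + (5/9)·(7) = 62/9.

62/9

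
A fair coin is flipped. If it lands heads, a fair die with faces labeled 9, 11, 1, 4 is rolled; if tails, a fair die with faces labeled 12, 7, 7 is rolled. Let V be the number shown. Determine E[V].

E[V | heads] = (9+11+1+4)/4 = 25/4.
E[V | tails] = (12+7+7)/3 = 26/3.
E[V] = (1/2)·(25/4) + (1/2)·(26/3) = 179/24.

179/24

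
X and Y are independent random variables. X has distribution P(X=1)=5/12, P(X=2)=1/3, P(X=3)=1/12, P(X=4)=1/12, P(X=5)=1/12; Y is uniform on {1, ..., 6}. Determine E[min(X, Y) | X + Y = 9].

P(X + Y = 9) = 1/24.
Summing min(X,Y)·P(x,y) over outcomes with X + Y = 9 gives 11/72.
E[min(X, Y) | X + Y = 9] = (11/72) / (1/24) = 11/3.

11/3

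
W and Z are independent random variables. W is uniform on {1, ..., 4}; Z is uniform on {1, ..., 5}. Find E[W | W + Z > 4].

20/7

P(W + Z > 4) = 7/10.
Summing W·P(x,y) over outcomes with W + Z > 4 gives 2.
E[W | W + Z > 4] = (2) / (7/10) = 20/7.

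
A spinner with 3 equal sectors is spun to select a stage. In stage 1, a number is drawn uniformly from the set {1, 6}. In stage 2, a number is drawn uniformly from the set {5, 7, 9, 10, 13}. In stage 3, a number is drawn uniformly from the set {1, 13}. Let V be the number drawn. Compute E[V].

193/30

E[V | stage 1] = (1+6)/2 = 7/2.
E[V | stage 2] = (5+7+9+10+13)/5 = 44/5.
E[V | stage 3] = (1+13)/2 = 7.
By the law of total expectation,
E[V] = (1/3)·(7/2) + (1/3)·(44/5) + (1/3)·(7) = 193/30.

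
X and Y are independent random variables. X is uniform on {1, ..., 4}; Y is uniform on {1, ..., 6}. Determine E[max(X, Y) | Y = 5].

5

Outcomes with Y = 5: (1,5), (2,5), (3,5), (4,5), each with probability 1/24.
E[max(X, Y) | Y = 5] = (5 + 5 + 5 + 5) / 4 = 5.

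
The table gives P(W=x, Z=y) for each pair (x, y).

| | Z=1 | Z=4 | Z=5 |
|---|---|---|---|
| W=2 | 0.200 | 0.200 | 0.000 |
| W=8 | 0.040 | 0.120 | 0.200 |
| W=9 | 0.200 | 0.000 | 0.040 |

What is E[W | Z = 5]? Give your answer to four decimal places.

8.1667

P(Z = 5) = 0.240.
Σ W·P over the event = 8·(0.200) + 9·(0.040) = 1.960.
E[W | Z = 5] = (1.960) / (0.240) = 8.1667.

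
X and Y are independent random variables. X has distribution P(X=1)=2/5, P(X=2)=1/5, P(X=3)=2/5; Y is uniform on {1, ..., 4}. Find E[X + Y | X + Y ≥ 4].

77/15

P(X + Y ≥ 4) = 3/4.
Summing (X+Y)·P(x,y) over outcomes with X + Y ≥ 4 gives 77/20.
E[X + Y | X + Y ≥ 4] = (77/20) / (3/4) = 77/15.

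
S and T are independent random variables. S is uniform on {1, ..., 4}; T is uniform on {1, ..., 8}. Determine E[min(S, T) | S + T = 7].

9/4

P(S + T = 7) = 1/8.
Summing min(S,T)·P(x,y) over outcomes with S + T = 7 gives 9/32.
E[min(S, T) | S + T = 7] = (9/32) / (1/8) = 9/4.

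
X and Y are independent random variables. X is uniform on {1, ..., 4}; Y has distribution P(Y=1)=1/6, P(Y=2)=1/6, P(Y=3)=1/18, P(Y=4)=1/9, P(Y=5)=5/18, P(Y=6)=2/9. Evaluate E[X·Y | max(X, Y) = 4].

P(max(X, Y) = 4) = 5/24.
Summing XY·P(x,y) over outcomes with max(X, Y) = 4 gives 16/9.
E[X·Y | max(X, Y) = 4] = (16/9) / (5/24) = 128/15.

128/15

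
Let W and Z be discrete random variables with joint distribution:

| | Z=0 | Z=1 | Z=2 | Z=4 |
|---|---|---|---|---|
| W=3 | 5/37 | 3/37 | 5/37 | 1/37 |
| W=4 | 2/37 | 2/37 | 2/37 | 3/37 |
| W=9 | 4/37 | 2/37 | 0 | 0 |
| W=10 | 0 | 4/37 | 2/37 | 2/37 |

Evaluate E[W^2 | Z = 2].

277/9

P(Z = 2) = 9/37.
Σ W^2·P over the event = 9·(5/37) + 16·(2/37) + 100·(2/37) = 277/37.
E[W^2 | Z = 2] = (277/37) / (9/37) = 277/9.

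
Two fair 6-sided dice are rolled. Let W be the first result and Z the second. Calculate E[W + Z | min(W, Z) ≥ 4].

10

Outcomes with min(W, Z) ≥ 4: (4,4), (4,5), (4,6), (5,4), (5,5), (5,6), (6,4), (6,5), (6,6), each with probability 1/36.
E[W + Z | min(W, Z) ≥ 4] = (8 + 9 + 10 + 9 + 10 + 11 + 10 + 11 + 12) / 9 = 10.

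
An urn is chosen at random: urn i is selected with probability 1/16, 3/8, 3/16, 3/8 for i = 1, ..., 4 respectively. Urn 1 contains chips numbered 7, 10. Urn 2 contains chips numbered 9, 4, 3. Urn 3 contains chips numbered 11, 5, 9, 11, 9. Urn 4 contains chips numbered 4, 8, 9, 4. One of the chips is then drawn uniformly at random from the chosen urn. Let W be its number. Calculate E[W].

E[W | urn 1] = (7+10)/2 = 17/2.
E[W | urn 2] = (9+4+3)/3 = 16/3.
E[W | urn 3] = (11+5+9+11+9)/5 = 9.
E[W | urn 4] = (4+8+9+4)/4 = 25/4.
E[W] = (1/16)·(17/2) + (3/8)·(16/3) + (3/16)·(9) + (3/8)·(25/4) = 105/16.

105/16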